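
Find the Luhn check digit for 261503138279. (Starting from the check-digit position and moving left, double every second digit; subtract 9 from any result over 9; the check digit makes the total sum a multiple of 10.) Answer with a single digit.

2

Partial digits right→left: 9 7 2 8 3 1 3 0 5 1 6 2
Double every second digit counting from the check-digit position (so the 1st, 3rd, 5th, ... of the partial from the right).
  doubled (with −9 where >9): 9 4 6 6 1 3 → sum 29
  kept as-is: 7 8 1 0 1 2 → sum 19
Total = 29 + 19 = 48.
Check digit = (10 − (48 mod 10)) mod 10 = 2.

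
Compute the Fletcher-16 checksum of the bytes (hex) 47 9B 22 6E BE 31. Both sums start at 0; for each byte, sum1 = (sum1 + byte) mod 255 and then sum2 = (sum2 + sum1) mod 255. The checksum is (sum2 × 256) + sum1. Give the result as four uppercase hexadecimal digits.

Running sums (mod 255):
  after byte 0 (47): sum1=71, sum2=71
  after byte 1 (9B): sum1=226, sum2=42
  after byte 2 (22): sum1=5, sum2=47
  after byte 3 (6E): sum1=115, sum2=162
  after byte 4 (BE): sum1=50, sum2=212
  after byte 5 (31): sum1=99, sum2=56
Checksum = sum2·256 + sum1 = 56·256 + 99 = 14435 = 0x3863.

3863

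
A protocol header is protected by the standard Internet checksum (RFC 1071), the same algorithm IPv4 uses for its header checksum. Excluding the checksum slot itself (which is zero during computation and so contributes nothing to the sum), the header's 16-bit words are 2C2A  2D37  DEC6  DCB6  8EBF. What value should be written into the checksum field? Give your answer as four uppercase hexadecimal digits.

One's-complement addition (fold any carry out of bit 15 back into bit 0):
  0x2C2A + 0x2D37 = 0x05961
  0x5961 + 0xDEC6 = 0x13827 → wrap carry → 0x3828
  0x3828 + 0xDCB6 = 0x114DE → wrap carry → 0x14DF
  0x14DF + 0x8EBF = 0x0A39E
One's-complement sum = 0xA39E.
Checksum = ~0xA39E & 0xFFFF = 0x5C61.

5C61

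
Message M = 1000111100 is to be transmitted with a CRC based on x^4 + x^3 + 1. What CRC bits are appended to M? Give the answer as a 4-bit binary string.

Append 4 zeros: 10001111000000. Divide by 11001 (XOR where the leading bit is 1):
  pos 0: 10001 XOR 11001 = 01000
  pos 1: 10001 XOR 11001 = 01000
  pos 2: 10001 XOR 11001 = 01000
  pos 3: 10001 XOR 11001 = 01000
  pos 4: 10000 XOR 11001 = 01001
  pos 5: 10010 XOR 11001 = 01011
  pos 6: 10110 XOR 11001 = 01111
  pos 7: 11110 XOR 11001 = 00111
  pos 9: 11100 XOR 11001 = 00101
Remainder (last 4 bits) = 0101. This is the CRC / FCS.

0101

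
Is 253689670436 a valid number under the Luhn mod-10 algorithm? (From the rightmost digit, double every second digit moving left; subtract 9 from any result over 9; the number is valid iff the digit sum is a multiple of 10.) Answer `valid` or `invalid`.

From the right, keep odd positions and double even positions (subtract 9 from any doubled value over 9):
  doubled (positions 2,4,...): 6 0 3 7 6 4 → sum 26
  kept (positions 1,3,...): 6 4 7 9 6 5 → sum 37
Total = 63.
63 mod 10 = 3, so the number is invalid.

invalid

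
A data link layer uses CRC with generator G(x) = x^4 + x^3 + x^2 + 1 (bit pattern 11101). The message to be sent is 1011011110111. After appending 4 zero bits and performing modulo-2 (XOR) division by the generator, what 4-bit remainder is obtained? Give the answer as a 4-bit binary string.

1100

Append 4 zeros: 10110111101110000. Divide by 11101 (XOR where the leading bit is 1):
  pos 0: 10110 XOR 11101 = 01011
  pos 1: 10111 XOR 11101 = 01010
  pos 2: 10101 XOR 11101 = 01000
  pos 3: 10001 XOR 11101 = 01100
  pos 4: 11001 XOR 11101 = 00100
  pos 6: 10001 XOR 11101 = 01100
  pos 7: 11001 XOR 11101 = 00100
  pos 9: 10010 XOR 11101 = 01111
  pos 10: 11110 XOR 11101 = 00011
Remainder (last 4 bits) = 1100. This is the CRC / FCS.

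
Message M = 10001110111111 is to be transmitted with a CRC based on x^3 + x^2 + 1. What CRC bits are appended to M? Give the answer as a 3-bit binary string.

Append 3 zeros: 10001110111111000. Divide by 1101 (XOR where the leading bit is 1):
  pos 0: 1000 XOR 1101 = 0101
  pos 1: 1011 XOR 1101 = 0110
  pos 2: 1101 XOR 1101 = 0000
  pos 6: 1011 XOR 1101 = 0110
  pos 7: 1101 XOR 1101 = 0000
  pos 11: 1110 XOR 1101 = 0011
  pos 13: 1100 XOR 1101 = 0001
Remainder (last 3 bits) = 001. This is the CRC / FCS.

001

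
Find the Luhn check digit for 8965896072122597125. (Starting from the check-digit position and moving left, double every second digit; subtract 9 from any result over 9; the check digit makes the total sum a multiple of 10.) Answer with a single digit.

Partial digits right→left: 5 2 1 7 9 5 2 2 1 2 7 0 6 9 8 5 6 9 8
Double every second digit counting from the check-digit position (so the 1st, 3rd, 5th, ... of the partial from the right).
  doubled (with −9 where >9): 1 2 9 4 2 5 3 7 3 7 → sum 43
  kept as-is: 2 7 5 2 2 0 9 5 9 → sum 41
Total = 43 + 41 = 84.
Check digit = (10 − (84 mod 10)) mod 10 = 6.

6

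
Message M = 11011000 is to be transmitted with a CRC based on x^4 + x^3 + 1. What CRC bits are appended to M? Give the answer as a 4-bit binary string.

Append 4 zeros: 110110000000. Divide by 11001 (XOR where the leading bit is 1):
  pos 0: 11011 XOR 11001 = 00010
  pos 3: 10000 XOR 11001 = 01001
  pos 4: 10010 XOR 11001 = 01011
  pos 5: 10110 XOR 11001 = 01111
  pos 6: 11110 XOR 11001 = 00111
Remainder (last 4 bits) = 1110. This is the CRC / FCS.

1110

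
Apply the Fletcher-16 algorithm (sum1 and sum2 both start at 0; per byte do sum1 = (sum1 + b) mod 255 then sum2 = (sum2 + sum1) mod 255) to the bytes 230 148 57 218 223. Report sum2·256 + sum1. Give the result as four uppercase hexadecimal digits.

Running sums (mod 255):
  after byte 0 (230): sum1=230, sum2=230
  after byte 1 (148): sum1=123, sum2=98
  after byte 2 (57): sum1=180, sum2=23
  after byte 3 (218): sum1=143, sum2=166
  after byte 4 (223): sum1=111, sum2=22
Checksum = sum2·256 + sum1 = 22·256 + 111 = 5743 = 0x166F.

166F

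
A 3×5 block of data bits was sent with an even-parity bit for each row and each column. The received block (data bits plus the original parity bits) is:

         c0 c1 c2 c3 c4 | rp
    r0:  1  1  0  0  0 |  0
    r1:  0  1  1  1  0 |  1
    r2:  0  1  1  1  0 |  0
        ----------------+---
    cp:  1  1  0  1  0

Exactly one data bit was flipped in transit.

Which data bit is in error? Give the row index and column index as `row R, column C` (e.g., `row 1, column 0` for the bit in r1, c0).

row 2, column 3

Recompute each row's even parity and compare to rp:
  r0: data parity 0, sent rp 0 → ok
  r1: data parity 1, sent rp 1 → ok
  r2: data parity 1, sent rp 0 → mismatch
Recompute each column's even parity and compare to cp:
  c0: data parity 1, sent cp 1 → ok
  c1: data parity 1, sent cp 1 → ok
  c2: data parity 0, sent cp 0 → ok
  c3: data parity 0, sent cp 1 → mismatch
  c4: data parity 0, sent cp 0 → ok
Exactly one row (r2) and one column (c3) fail → the flipped bit is at their intersection.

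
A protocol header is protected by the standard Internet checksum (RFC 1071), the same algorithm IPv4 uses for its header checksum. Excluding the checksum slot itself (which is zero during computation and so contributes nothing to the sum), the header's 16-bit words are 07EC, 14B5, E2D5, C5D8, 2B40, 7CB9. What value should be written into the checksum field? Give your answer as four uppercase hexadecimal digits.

92B6

One's-complement addition (fold any carry out of bit 15 back into bit 0):
  0x07EC + 0x14B5 = 0x01CA1
  0x1CA1 + 0xE2D5 = 0x0FF76
  0xFF76 + 0xC5D8 = 0x1C54E → wrap carry → 0xC54F
  0xC54F + 0x2B40 = 0x0F08F
  0xF08F + 0x7CB9 = 0x16D48 → wrap carry → 0x6D49
One's-complement sum = 0x6D49.
Checksum = ~0x6D49 & 0xFFFF = 0x92B6.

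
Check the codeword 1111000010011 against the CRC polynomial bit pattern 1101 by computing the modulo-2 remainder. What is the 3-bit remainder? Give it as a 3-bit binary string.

Modulo-2 division of 1111000010011 by 1101:
  pos 0: 1111 XOR 1101 = 0010
  pos 2: 1000 XOR 1101 = 0101
  pos 3: 1010 XOR 1101 = 0111
  pos 4: 1110 XOR 1101 = 0011
  pos 6: 1110 XOR 1101 = 0011
  pos 8: 1101 XOR 1101 = 0000
Remainder = 001 (nonzero — an error is detected).

001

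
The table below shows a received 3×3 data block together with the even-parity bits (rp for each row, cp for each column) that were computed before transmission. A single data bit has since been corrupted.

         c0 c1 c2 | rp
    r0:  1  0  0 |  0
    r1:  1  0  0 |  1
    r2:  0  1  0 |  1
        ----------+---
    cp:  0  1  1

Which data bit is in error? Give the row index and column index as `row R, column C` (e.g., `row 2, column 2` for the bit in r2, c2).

Recompute each row's even parity and compare to rp:
  r0: data parity 1, sent rp 0 → mismatch
  r1: data parity 1, sent rp 1 → ok
  r2: data parity 1, sent rp 1 → ok
Recompute each column's even parity and compare to cp:
  c0: data parity 0, sent cp 0 → ok
  c1: data parity 1, sent cp 1 → ok
  c2: data parity 0, sent cp 1 → mismatch
Exactly one row (r0) and one column (c2) fail → the flipped bit is at their intersection.

row 0, column 2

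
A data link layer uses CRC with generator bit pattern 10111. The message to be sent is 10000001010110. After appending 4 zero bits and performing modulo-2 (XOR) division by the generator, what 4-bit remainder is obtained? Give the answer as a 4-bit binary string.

Append 4 zeros: 100000010101100000. Divide by 10111 (XOR where the leading bit is 1):
  pos 0: 10000 XOR 10111 = 00111
  pos 2: 11100 XOR 10111 = 01011
  pos 3: 10111 XOR 10111 = 00000
  pos 9: 10110 XOR 10111 = 00001
  pos 13: 10000 XOR 10111 = 00111
Remainder (last 4 bits) = 0111. This is the CRC / FCS.

0111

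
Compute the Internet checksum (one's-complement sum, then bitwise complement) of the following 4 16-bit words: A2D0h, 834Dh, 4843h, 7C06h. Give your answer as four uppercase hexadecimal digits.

One's-complement addition (fold any carry out of bit 15 back into bit 0):
  0xA2D0 + 0x834D = 0x1261D → wrap carry → 0x261E
  0x261E + 0x4843 = 0x06E61
  0x6E61 + 0x7C06 = 0x0EA67
One's-complement sum = 0xEA67.
Checksum = ~0xEA67 & 0xFFFF = 0x1598.

1598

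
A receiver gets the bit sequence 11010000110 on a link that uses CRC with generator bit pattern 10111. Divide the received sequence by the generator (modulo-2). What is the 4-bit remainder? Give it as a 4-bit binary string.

Modulo-2 division of 11010000110 by 10111:
  pos 0: 11010 XOR 10111 = 01101
  pos 1: 11010 XOR 10111 = 01101
  pos 2: 11010 XOR 10111 = 01101
  pos 3: 11010 XOR 10111 = 01101
  pos 4: 11011 XOR 10111 = 01100
  pos 5: 11001 XOR 10111 = 01110
  pos 6: 11100 XOR 10111 = 01011
Remainder = 1011 (nonzero — an error is detected).

1011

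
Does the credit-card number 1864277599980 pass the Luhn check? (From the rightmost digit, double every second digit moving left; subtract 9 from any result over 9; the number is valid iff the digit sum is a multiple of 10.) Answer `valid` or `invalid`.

invalid

From the right, keep odd positions and double even positions (subtract 9 from any doubled value over 9):
  doubled (positions 2,4,...): 7 9 1 5 8 7 → sum 37
  kept (positions 1,3,...): 0 9 9 7 2 6 1 → sum 34
Total = 71.
71 mod 10 = 1, so the number is invalid.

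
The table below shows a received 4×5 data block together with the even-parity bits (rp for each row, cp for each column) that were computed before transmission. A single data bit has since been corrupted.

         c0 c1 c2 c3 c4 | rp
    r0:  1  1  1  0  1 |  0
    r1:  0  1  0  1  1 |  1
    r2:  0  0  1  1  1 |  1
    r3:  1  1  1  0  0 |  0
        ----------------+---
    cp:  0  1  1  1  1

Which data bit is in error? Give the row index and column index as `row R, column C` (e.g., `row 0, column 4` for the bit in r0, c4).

row 3, column 3

Recompute each row's even parity and compare to rp:
  r0: data parity 0, sent rp 0 → ok
  r1: data parity 1, sent rp 1 → ok
  r2: data parity 1, sent rp 1 → ok
  r3: data parity 1, sent rp 0 → mismatch
Recompute each column's even parity and compare to cp:
  c0: data parity 0, sent cp 0 → ok
  c1: data parity 1, sent cp 1 → ok
  c2: data parity 1, sent cp 1 → ok
  c3: data parity 0, sent cp 1 → mismatch
  c4: data parity 1, sent cp 1 → ok
Exactly one row (r3) and one column (c3) fail → the flipped bit is at their intersection.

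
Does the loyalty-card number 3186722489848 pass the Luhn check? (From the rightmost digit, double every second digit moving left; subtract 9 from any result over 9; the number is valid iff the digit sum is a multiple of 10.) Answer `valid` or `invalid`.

invalid

From the right, keep odd positions and double even positions (subtract 9 from any doubled value over 9):
  doubled (positions 2,4,...): 8 9 8 4 3 2 → sum 34
  kept (positions 1,3,...): 8 8 8 2 7 8 3 → sum 44
Total = 78.
78 mod 10 = 8, so the number is invalid.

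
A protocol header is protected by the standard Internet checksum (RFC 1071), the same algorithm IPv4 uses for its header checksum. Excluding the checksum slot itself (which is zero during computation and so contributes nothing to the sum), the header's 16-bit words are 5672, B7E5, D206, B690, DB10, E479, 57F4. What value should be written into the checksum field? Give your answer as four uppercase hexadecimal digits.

One's-complement addition (fold any carry out of bit 15 back into bit 0):
  0x5672 + 0xB7E5 = 0x10E57 → wrap carry → 0x0E58
  0x0E58 + 0xD206 = 0x0E05E
  0xE05E + 0xB690 = 0x196EE → wrap carry → 0x96EF
  0x96EF + 0xDB10 = 0x171FF → wrap carry → 0x7200
  0x7200 + 0xE479 = 0x15679 → wrap carry → 0x567A
  0x567A + 0x57F4 = 0x0AE6E
One's-complement sum = 0xAE6E.
Checksum = ~0xAE6E & 0xFFFF = 0x5191.

5191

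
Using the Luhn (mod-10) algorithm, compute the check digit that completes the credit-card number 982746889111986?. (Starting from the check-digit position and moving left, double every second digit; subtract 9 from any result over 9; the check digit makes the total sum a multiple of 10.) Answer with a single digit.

Partial digits right→left: 6 8 9 1 1 1 9 8 8 6 4 7 2 8 9
Double every second digit counting from the check-digit position (so the 1st, 3rd, 5th, ... of the partial from the right).
  doubled (with −9 where >9): 3 9 2 9 7 8 4 9 → sum 51
  kept as-is: 8 1 1 8 6 7 8 → sum 39
Total = 51 + 39 = 90.
Check digit = (10 − (90 mod 10)) mod 10 = 0.

0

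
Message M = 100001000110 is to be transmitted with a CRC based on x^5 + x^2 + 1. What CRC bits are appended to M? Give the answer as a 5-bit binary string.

Append 5 zeros: 10000100011000000. Divide by 100101 (XOR where the leading bit is 1):
  pos 0: 100001 XOR 100101 = 000100
  pos 3: 100000 XOR 100101 = 000101
  pos 6: 101110 XOR 100101 = 001011
  pos 8: 101100 XOR 100101 = 001001
  pos 10: 100100 XOR 100101 = 000001
Remainder (last 5 bits) = 00010. This is the CRC / FCS.

00010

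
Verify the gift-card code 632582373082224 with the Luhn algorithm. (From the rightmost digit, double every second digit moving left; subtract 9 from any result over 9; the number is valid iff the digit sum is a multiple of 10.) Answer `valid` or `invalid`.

From the right, keep odd positions and double even positions (subtract 9 from any doubled value over 9):
  doubled (positions 2,4,...): 4 4 0 5 4 1 6 → sum 24
  kept (positions 1,3,...): 4 2 8 3 3 8 2 6 → sum 36
Total = 60.
60 mod 10 = 0, so the number is valid.

valid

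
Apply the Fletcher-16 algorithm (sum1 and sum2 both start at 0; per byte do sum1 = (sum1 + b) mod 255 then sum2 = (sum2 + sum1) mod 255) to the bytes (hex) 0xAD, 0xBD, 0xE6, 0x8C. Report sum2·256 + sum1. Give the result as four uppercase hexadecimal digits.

Running sums (mod 255):
  after byte 0 (0xAD): sum1=173, sum2=173
  after byte 1 (0xBD): sum1=107, sum2=25
  after byte 2 (0xE6): sum1=82, sum2=107
  after byte 3 (0x8C): sum1=222, sum2=74
Checksum = sum2·256 + sum1 = 74·256 + 222 = 19166 = 0x4ADE.

4ADE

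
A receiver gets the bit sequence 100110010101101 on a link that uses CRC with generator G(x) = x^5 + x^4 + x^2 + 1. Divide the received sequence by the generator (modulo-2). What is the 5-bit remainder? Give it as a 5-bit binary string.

00000

Modulo-2 division of 100110010101101 by 110101:
  pos 0: 100110 XOR 110101 = 010011
  pos 1: 100110 XOR 110101 = 010011
  pos 2: 100111 XOR 110101 = 010010
  pos 3: 100100 XOR 110101 = 010001
  pos 4: 100011 XOR 110101 = 010110
  pos 5: 101100 XOR 110101 = 011001
  pos 6: 110011 XOR 110101 = 000110
  pos 9: 110101 XOR 110101 = 000000
Remainder = 00000 (zero — the frame passes the CRC check).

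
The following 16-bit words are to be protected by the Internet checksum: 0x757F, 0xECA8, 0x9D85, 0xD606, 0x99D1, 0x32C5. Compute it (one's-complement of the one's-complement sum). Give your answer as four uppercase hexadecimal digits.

One's-complement addition (fold any carry out of bit 15 back into bit 0):
  0x757F + 0xECA8 = 0x16227 → wrap carry → 0x6228
  0x6228 + 0x9D85 = 0x0FFAD
  0xFFAD + 0xD606 = 0x1D5B3 → wrap carry → 0xD5B4
  0xD5B4 + 0x99D1 = 0x16F85 → wrap carry → 0x6F86
  0x6F86 + 0x32C5 = 0x0A24B
One's-complement sum = 0xA24B.
Checksum = ~0xA24B & 0xFFFF = 0x5DB4.

5DB4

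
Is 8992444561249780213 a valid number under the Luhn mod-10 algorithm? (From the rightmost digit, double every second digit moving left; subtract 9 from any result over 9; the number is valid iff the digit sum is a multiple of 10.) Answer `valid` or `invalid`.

From the right, keep odd positions and double even positions (subtract 9 from any doubled value over 9):
  doubled (positions 2,4,...): 2 0 5 8 2 1 8 4 9 → sum 39
  kept (positions 1,3,...): 3 2 8 9 2 6 4 4 9 8 → sum 55
Total = 94.
94 mod 10 = 4, so the number is invalid.

invalid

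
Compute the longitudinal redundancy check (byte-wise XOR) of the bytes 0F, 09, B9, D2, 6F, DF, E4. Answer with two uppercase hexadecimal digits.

XOR the bytes together:
  start with 0x0F
  0x0F ⊕ 0x09 = 0x06
  0x06 ⊕ 0xB9 = 0xBF
  0xBF ⊕ 0xD2 = 0x6D
  0x6D ⊕ 0x6F = 0x02
  0x02 ⊕ 0xDF = 0xDD
  0xDD ⊕ 0xE4 = 0x39

39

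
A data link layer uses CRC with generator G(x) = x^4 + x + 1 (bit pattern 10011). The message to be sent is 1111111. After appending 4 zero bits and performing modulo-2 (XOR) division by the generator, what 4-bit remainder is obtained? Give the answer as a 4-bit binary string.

1010

Append 4 zeros: 11111110000. Divide by 10011 (XOR where the leading bit is 1):
  pos 0: 11111 XOR 10011 = 01100
  pos 1: 11001 XOR 10011 = 01010
  pos 2: 10101 XOR 10011 = 00110
  pos 4: 11000 XOR 10011 = 01011
  pos 5: 10110 XOR 10011 = 00101
Remainder (last 4 bits) = 1010. This is the CRC / FCS.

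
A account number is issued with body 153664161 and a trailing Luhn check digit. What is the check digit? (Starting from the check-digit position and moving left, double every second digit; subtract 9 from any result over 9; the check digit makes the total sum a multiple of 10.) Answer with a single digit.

4

Partial digits right→left: 1 6 1 4 6 6 3 5 1
Double every second digit counting from the check-digit position (so the 1st, 3rd, 5th, ... of the partial from the right).
  doubled (with −9 where >9): 2 2 3 6 2 → sum 15
  kept as-is: 6 4 6 5 → sum 21
Total = 15 + 21 = 36.
Check digit = (10 − (36 mod 10)) mod 10 = 4.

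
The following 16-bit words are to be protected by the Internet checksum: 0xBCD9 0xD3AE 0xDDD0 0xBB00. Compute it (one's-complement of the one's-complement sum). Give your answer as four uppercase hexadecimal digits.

One's-complement addition (fold any carry out of bit 15 back into bit 0):
  0xBCD9 + 0xD3AE = 0x19087 → wrap carry → 0x9088
  0x9088 + 0xDDD0 = 0x16E58 → wrap carry → 0x6E59
  0x6E59 + 0xBB00 = 0x12959 → wrap carry → 0x295A
One's-complement sum = 0x295A.
Checksum = ~0x295A & 0xFFFF = 0xD6A5.

D6A5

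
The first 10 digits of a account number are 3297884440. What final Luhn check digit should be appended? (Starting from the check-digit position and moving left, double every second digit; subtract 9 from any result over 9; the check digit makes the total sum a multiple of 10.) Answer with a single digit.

8

Partial digits right→left: 0 4 4 4 8 8 7 9 2 3
Double every second digit counting from the check-digit position (so the 1st, 3rd, 5th, ... of the partial from the right).
  doubled (with −9 where >9): 0 8 7 5 4 → sum 24
  kept as-is: 4 4 8 9 3 → sum 28
Total = 24 + 28 = 52.
Check digit = (10 − (52 mod 10)) mod 10 = 8.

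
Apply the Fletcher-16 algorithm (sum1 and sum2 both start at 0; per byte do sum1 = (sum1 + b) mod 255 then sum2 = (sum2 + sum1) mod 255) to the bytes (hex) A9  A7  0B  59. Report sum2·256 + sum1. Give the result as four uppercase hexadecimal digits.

Running sums (mod 255):
  after byte 0 (A9): sum1=169, sum2=169
  after byte 1 (A7): sum1=81, sum2=250
  after byte 2 (0B): sum1=92, sum2=87
  after byte 3 (59): sum1=181, sum2=13
Checksum = sum2·256 + sum1 = 13·256 + 181 = 3509 = 0x0DB5.

0DB5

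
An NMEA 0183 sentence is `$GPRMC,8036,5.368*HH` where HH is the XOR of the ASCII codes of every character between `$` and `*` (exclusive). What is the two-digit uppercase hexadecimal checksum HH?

60

XOR the ASCII codes of the payload characters:
  'G' = 0x47 → acc = 0x47
  'P' = 0x50 → acc = 0x17
  'R' = 0x52 → acc = 0x45
  'M' = 0x4D → acc = 0x08
  'C' = 0x43 → acc = 0x4B
  ',' = 0x2C → acc = 0x67
  '8' = 0x38 → acc = 0x5F
  '0' = 0x30 → acc = 0x6F
  '3' = 0x33 → acc = 0x5C
  '6' = 0x36 → acc = 0x6A
  ',' = 0x2C → acc = 0x46
  '5' = 0x35 → acc = 0x73
  '.' = 0x2E → acc = 0x5D
  '3' = 0x33 → acc = 0x6E
  '6' = 0x36 → acc = 0x58
  '8' = 0x38 → acc = 0x60
Checksum = 0x60.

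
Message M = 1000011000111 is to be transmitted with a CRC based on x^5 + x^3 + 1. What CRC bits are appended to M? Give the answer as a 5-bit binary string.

11111

Append 5 zeros: 100001100011100000. Divide by 101001 (XOR where the leading bit is 1):
  pos 0: 100001 XOR 101001 = 001000
  pos 2: 100010 XOR 101001 = 001011
  pos 4: 101100 XOR 101001 = 000101
  pos 7: 101111 XOR 101001 = 000110
  pos 10: 110000 XOR 101001 = 011001
  pos 11: 110010 XOR 101001 = 011011
  pos 12: 110110 XOR 101001 = 011111
Remainder (last 5 bits) = 11111. This is the CRC / FCS.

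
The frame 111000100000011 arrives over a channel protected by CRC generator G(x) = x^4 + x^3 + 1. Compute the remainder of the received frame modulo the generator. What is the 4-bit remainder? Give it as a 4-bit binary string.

Modulo-2 division of 111000100000011 by 11001:
  pos 0: 11100 XOR 11001 = 00101
  pos 2: 10101 XOR 11001 = 01100
  pos 3: 11000 XOR 11001 = 00001
  pos 7: 10000 XOR 11001 = 01001
  pos 8: 10010 XOR 11001 = 01011
  pos 9: 10111 XOR 11001 = 01110
  pos 10: 11101 XOR 11001 = 00100
Remainder = 0100 (nonzero — an error is detected).

0100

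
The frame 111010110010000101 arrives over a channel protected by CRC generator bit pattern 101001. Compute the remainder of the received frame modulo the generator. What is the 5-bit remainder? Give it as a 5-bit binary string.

10011

Modulo-2 division of 111010110010000101 by 101001:
  pos 0: 111010 XOR 101001 = 010011
  pos 1: 100111 XOR 101001 = 001110
  pos 3: 111010 XOR 101001 = 010011
  pos 4: 100110 XOR 101001 = 001111
  pos 6: 111110 XOR 101001 = 010111
  pos 7: 101110 XOR 101001 = 000111
  pos 10: 111001 XOR 101001 = 010000
  pos 11: 100000 XOR 101001 = 001001
Remainder = 10011 (nonzero — an error is detected).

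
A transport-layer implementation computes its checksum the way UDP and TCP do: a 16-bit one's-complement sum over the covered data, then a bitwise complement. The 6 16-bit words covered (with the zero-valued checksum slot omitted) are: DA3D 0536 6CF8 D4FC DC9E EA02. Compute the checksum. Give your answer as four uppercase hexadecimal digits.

One's-complement addition (fold any carry out of bit 15 back into bit 0):
  0xDA3D + 0x0536 = 0x0DF73
  0xDF73 + 0x6CF8 = 0x14C6B → wrap carry → 0x4C6C
  0x4C6C + 0xD4FC = 0x12168 → wrap carry → 0x2169
  0x2169 + 0xDC9E = 0x0FE07
  0xFE07 + 0xEA02 = 0x1E809 → wrap carry → 0xE80A
One's-complement sum = 0xE80A.
Checksum = ~0xE80A & 0xFFFF = 0x17F5.

17F5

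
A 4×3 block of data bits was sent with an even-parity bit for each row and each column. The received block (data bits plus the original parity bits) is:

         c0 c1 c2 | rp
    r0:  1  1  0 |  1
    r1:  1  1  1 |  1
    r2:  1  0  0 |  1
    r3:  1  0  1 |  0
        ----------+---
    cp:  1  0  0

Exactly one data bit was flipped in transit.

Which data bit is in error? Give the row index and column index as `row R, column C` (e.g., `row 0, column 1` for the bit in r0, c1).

row 0, column 0

Recompute each row's even parity and compare to rp:
  r0: data parity 0, sent rp 1 → mismatch
  r1: data parity 1, sent rp 1 → ok
  r2: data parity 1, sent rp 1 → ok
  r3: data parity 0, sent rp 0 → ok
Recompute each column's even parity and compare to cp:
  c0: data parity 0, sent cp 1 → mismatch
  c1: data parity 0, sent cp 0 → ok
  c2: data parity 0, sent cp 0 → ok
Exactly one row (r0) and one column (c0) fail → the flipped bit is at their intersection.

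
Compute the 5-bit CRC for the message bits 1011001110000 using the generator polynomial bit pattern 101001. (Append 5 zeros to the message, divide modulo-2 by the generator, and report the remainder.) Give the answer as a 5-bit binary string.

11100

Append 5 zeros: 101100111000000000. Divide by 101001 (XOR where the leading bit is 1):
  pos 0: 101100 XOR 101001 = 000101
  pos 3: 101111 XOR 101001 = 000110
  pos 6: 110000 XOR 101001 = 011001
  pos 7: 110010 XOR 101001 = 011011
  pos 8: 110110 XOR 101001 = 011111
  pos 9: 111110 XOR 101001 = 010111
  pos 10: 101110 XOR 101001 = 000111
Remainder (last 5 bits) = 11100. This is the CRC / FCS.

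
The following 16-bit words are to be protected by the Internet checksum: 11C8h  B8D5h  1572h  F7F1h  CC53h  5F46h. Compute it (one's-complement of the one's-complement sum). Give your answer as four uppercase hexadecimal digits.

FC63

One's-complement addition (fold any carry out of bit 15 back into bit 0):
  0x11C8 + 0xB8D5 = 0x0CA9D
  0xCA9D + 0x1572 = 0x0E00F
  0xE00F + 0xF7F1 = 0x1D800 → wrap carry → 0xD801
  0xD801 + 0xCC53 = 0x1A454 → wrap carry → 0xA455
  0xA455 + 0x5F46 = 0x1039B → wrap carry → 0x039C
One's-complement sum = 0x039C.
Checksum = ~0x039C & 0xFFFF = 0xFC63.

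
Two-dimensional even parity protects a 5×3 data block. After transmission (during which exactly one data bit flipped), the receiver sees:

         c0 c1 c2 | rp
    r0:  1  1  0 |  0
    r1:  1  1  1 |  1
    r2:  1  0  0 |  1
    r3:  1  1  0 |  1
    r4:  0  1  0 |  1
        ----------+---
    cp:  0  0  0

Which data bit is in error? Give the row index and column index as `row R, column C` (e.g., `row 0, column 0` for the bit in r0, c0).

row 3, column 2

Recompute each row's even parity and compare to rp:
  r0: data parity 0, sent rp 0 → ok
  r1: data parity 1, sent rp 1 → ok
  r2: data parity 1, sent rp 1 → ok
  r3: data parity 0, sent rp 1 → mismatch
  r4: data parity 1, sent rp 1 → ok
Recompute each column's even parity and compare to cp:
  c0: data parity 0, sent cp 0 → ok
  c1: data parity 0, sent cp 0 → ok
  c2: data parity 1, sent cp 0 → mismatch
Exactly one row (r3) and one column (c2) fail → the flipped bit is at their intersection.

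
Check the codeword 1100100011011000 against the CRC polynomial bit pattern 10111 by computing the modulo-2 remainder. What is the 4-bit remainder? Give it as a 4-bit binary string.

Modulo-2 division of 1100100011011000 by 10111:
  pos 0: 11001 XOR 10111 = 01110
  pos 1: 11100 XOR 10111 = 01011
  pos 2: 10110 XOR 10111 = 00001
  pos 6: 10110 XOR 10111 = 00001
  pos 10: 11100 XOR 10111 = 01011
  pos 11: 10110 XOR 10111 = 00001
Remainder = 0001 (nonzero — an error is detected).

0001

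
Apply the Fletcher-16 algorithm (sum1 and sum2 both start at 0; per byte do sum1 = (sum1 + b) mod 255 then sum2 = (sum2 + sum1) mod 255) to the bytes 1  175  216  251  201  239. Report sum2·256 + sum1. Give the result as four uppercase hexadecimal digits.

4F3F

Running sums (mod 255):
  after byte 0 (1): sum1=1, sum2=1
  after byte 1 (175): sum1=176, sum2=177
  after byte 2 (216): sum1=137, sum2=59
  after byte 3 (251): sum1=133, sum2=192
  after byte 4 (201): sum1=79, sum2=16
  after byte 5 (239): sum1=63, sum2=79
Checksum = sum2·256 + sum1 = 79·256 + 63 = 20287 = 0x4F3F.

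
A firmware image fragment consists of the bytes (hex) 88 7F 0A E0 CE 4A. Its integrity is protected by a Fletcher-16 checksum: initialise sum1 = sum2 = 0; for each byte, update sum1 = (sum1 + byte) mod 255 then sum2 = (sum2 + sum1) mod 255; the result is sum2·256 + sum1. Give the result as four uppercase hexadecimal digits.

Running sums (mod 255):
  after byte 0 (88): sum1=136, sum2=136
  after byte 1 (7F): sum1=8, sum2=144
  after byte 2 (0A): sum1=18, sum2=162
  after byte 3 (E0): sum1=242, sum2=149
  after byte 4 (CE): sum1=193, sum2=87
  after byte 5 (4A): sum1=12, sum2=99
Checksum = sum2·256 + sum1 = 99·256 + 12 = 25356 = 0x630C.

630C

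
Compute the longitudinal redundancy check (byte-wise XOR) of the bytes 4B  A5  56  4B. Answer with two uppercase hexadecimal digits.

F3

XOR the bytes together:
  start with 0x4B
  0x4B ⊕ 0xA5 = 0xEE
  0xEE ⊕ 0x56 = 0xB8
  0xB8 ⊕ 0x4B = 0xF3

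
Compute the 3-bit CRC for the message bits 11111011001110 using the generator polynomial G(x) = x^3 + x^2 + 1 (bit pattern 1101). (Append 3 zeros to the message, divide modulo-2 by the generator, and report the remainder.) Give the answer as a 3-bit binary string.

001

Append 3 zeros: 11111011001110000. Divide by 1101 (XOR where the leading bit is 1):
  pos 0: 1111 XOR 1101 = 0010
  pos 2: 1010 XOR 1101 = 0111
  pos 3: 1111 XOR 1101 = 0010
  pos 5: 1010 XOR 1101 = 0111
  pos 6: 1110 XOR 1101 = 0011
  pos 8: 1111 XOR 1101 = 0010
  pos 10: 1010 XOR 1101 = 0111
  pos 11: 1110 XOR 1101 = 0011
  pos 13: 1100 XOR 1101 = 0001
Remainder (last 3 bits) = 001. This is the CRC / FCS.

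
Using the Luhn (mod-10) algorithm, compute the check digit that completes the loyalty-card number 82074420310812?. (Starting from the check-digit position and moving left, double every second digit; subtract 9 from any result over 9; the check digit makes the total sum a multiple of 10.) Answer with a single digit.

2

Partial digits right→left: 2 1 8 0 1 3 0 2 4 4 7 0 2 8
Double every second digit counting from the check-digit position (so the 1st, 3rd, 5th, ... of the partial from the right).
  doubled (with −9 where >9): 4 7 2 0 8 5 4 → sum 30
  kept as-is: 1 0 3 2 4 0 8 → sum 18
Total = 30 + 18 = 48.
Check digit = (10 − (48 mod 10)) mod 10 = 2.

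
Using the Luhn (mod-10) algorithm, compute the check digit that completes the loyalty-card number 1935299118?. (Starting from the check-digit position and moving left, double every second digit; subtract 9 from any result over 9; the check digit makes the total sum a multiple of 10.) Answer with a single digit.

Partial digits right→left: 8 1 1 9 9 2 5 3 9 1
Double every second digit counting from the check-digit position (so the 1st, 3rd, 5th, ... of the partial from the right).
  doubled (with −9 where >9): 7 2 9 1 9 → sum 28
  kept as-is: 1 9 2 3 1 → sum 16
Total = 28 + 16 = 44.
Check digit = (10 − (44 mod 10)) mod 10 = 6.

6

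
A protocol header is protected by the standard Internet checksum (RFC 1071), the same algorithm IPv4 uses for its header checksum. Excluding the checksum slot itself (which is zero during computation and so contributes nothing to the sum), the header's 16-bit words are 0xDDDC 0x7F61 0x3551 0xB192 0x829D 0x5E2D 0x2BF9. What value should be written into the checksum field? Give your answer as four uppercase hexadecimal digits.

One's-complement addition (fold any carry out of bit 15 back into bit 0):
  0xDDDC + 0x7F61 = 0x15D3D → wrap carry → 0x5D3E
  0x5D3E + 0x3551 = 0x0928F
  0x928F + 0xB192 = 0x14421 → wrap carry → 0x4422
  0x4422 + 0x829D = 0x0C6BF
  0xC6BF + 0x5E2D = 0x124EC → wrap carry → 0x24ED
  0x24ED + 0x2BF9 = 0x050E6
One's-complement sum = 0x50E6.
Checksum = ~0x50E6 & 0xFFFF = 0xAF19.

AF19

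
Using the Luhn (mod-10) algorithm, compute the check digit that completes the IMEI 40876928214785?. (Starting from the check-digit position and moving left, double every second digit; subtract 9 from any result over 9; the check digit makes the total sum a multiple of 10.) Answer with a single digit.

Partial digits right→left: 5 8 7 4 1 2 8 2 9 6 7 8 0 4
Double every second digit counting from the check-digit position (so the 1st, 3rd, 5th, ... of the partial from the right).
  doubled (with −9 where >9): 1 5 2 7 9 5 0 → sum 29
  kept as-is: 8 4 2 2 6 8 4 → sum 34
Total = 29 + 34 = 63.
Check digit = (10 − (63 mod 10)) mod 10 = 7.

7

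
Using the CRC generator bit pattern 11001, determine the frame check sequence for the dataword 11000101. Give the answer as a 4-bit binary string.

Append 4 zeros: 110001010000. Divide by 11001 (XOR where the leading bit is 1):
  pos 0: 11000 XOR 11001 = 00001
  pos 4: 11010 XOR 11001 = 00011
  pos 7: 11000 XOR 11001 = 00001
Remainder (last 4 bits) = 0001. This is the CRC / FCS.

0001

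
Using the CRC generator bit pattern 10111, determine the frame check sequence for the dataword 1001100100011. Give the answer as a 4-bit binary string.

Append 4 zeros: 10011001000110000. Divide by 10111 (XOR where the leading bit is 1):
  pos 0: 10011 XOR 10111 = 00100
  pos 2: 10000 XOR 10111 = 00111
  pos 4: 11110 XOR 10111 = 01001
  pos 5: 10010 XOR 10111 = 00101
  pos 7: 10101 XOR 10111 = 00010
  pos 10: 10100 XOR 10111 = 00011
Remainder (last 4 bits) = 1100. This is the CRC / FCS.

1100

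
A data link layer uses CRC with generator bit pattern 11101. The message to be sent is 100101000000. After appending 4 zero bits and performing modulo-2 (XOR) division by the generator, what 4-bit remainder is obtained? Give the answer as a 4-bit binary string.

Append 4 zeros: 1001010000000000. Divide by 11101 (XOR where the leading bit is 1):
  pos 0: 10010 XOR 11101 = 01111
  pos 1: 11111 XOR 11101 = 00010
  pos 4: 10000 XOR 11101 = 01101
  pos 5: 11010 XOR 11101 = 00111
  pos 7: 11100 XOR 11101 = 00001
  pos 11: 10000 XOR 11101 = 01101
Remainder (last 4 bits) = 1101. This is the CRC / FCS.

1101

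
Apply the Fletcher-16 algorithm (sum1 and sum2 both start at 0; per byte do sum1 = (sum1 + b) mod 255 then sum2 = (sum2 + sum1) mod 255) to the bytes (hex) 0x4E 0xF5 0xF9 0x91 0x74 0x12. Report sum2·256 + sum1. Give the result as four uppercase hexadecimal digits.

3B56

Running sums (mod 255):
  after byte 0 (0x4E): sum1=78, sum2=78
  after byte 1 (0xF5): sum1=68, sum2=146
  after byte 2 (0xF9): sum1=62, sum2=208
  after byte 3 (0x91): sum1=207, sum2=160
  after byte 4 (0x74): sum1=68, sum2=228
  after byte 5 (0x12): sum1=86, sum2=59
Checksum = sum2·256 + sum1 = 59·256 + 86 = 15190 = 0x3B56.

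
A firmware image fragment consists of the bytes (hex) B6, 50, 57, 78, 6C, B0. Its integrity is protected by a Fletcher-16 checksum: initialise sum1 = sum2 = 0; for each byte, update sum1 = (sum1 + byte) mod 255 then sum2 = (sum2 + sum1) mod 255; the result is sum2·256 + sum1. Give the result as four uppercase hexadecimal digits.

Running sums (mod 255):
  after byte 0 (B6): sum1=182, sum2=182
  after byte 1 (50): sum1=7, sum2=189
  after byte 2 (57): sum1=94, sum2=28
  after byte 3 (78): sum1=214, sum2=242
  after byte 4 (6C): sum1=67, sum2=54
  after byte 5 (B0): sum1=243, sum2=42
Checksum = sum2·256 + sum1 = 42·256 + 243 = 10995 = 0x2AF3.

2AF3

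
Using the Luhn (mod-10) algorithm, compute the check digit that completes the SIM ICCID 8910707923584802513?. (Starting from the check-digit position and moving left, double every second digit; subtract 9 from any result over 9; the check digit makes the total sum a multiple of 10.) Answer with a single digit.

Partial digits right→left: 3 1 5 2 0 8 4 8 5 3 2 9 7 0 7 0 1 9 8
Double every second digit counting from the check-digit position (so the 1st, 3rd, 5th, ... of the partial from the right).
  doubled (with −9 where >9): 6 1 0 8 1 4 5 5 2 7 → sum 39
  kept as-is: 1 2 8 8 3 9 0 0 9 → sum 40
Total = 39 + 40 = 79.
Check digit = (10 − (79 mod 10)) mod 10 = 1.

1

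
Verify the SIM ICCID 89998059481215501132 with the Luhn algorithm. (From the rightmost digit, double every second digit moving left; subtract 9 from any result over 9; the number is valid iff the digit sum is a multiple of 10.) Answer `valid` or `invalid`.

From the right, keep odd positions and double even positions (subtract 9 from any doubled value over 9):
  doubled (positions 2,4,...): 6 2 1 2 2 8 1 7 9 7 → sum 45
  kept (positions 1,3,...): 2 1 0 5 2 8 9 0 9 9 → sum 45
Total = 90.
90 mod 10 = 0, so the number is valid.

valid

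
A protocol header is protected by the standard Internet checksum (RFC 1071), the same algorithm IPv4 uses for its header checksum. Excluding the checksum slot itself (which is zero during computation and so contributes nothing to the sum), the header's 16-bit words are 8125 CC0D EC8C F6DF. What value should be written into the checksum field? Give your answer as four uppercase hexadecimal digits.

CF5F

One's-complement addition (fold any carry out of bit 15 back into bit 0):
  0x8125 + 0xCC0D = 0x14D32 → wrap carry → 0x4D33
  0x4D33 + 0xEC8C = 0x139BF → wrap carry → 0x39C0
  0x39C0 + 0xF6DF = 0x1309F → wrap carry → 0x30A0
One's-complement sum = 0x30A0.
Checksum = ~0x30A0 & 0xFFFF = 0xCF5F.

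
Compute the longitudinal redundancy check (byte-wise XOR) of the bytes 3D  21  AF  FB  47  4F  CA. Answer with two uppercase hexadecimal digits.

XOR the bytes together:
  start with 0x3D
  0x3D ⊕ 0x21 = 0x1C
  0x1C ⊕ 0xAF = 0xB3
  0xB3 ⊕ 0xFB = 0x48
  0x48 ⊕ 0x47 = 0x0F
  0x0F ⊕ 0x4F = 0x40
  0x40 ⊕ 0xCA = 0x8A

8A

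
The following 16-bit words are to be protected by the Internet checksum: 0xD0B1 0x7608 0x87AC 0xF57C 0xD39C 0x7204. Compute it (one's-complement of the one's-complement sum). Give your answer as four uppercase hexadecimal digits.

One's-complement addition (fold any carry out of bit 15 back into bit 0):
  0xD0B1 + 0x7608 = 0x146B9 → wrap carry → 0x46BA
  0x46BA + 0x87AC = 0x0CE66
  0xCE66 + 0xF57C = 0x1C3E2 → wrap carry → 0xC3E3
  0xC3E3 + 0xD39C = 0x1977F → wrap carry → 0x9780
  0x9780 + 0x7204 = 0x10984 → wrap carry → 0x0985
One's-complement sum = 0x0985.
Checksum = ~0x0985 & 0xFFFF = 0xF67A.

F67A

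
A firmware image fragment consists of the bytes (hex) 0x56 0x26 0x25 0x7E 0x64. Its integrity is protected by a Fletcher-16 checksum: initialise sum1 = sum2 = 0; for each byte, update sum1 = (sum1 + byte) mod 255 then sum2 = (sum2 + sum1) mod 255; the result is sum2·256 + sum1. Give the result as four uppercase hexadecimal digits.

1984

Running sums (mod 255):
  after byte 0 (0x56): sum1=86, sum2=86
  after byte 1 (0x26): sum1=124, sum2=210
  after byte 2 (0x25): sum1=161, sum2=116
  after byte 3 (0x7E): sum1=32, sum2=148
  after byte 4 (0x64): sum1=132, sum2=25
Checksum = sum2·256 + sum1 = 25·256 + 132 = 6532 = 0x1984.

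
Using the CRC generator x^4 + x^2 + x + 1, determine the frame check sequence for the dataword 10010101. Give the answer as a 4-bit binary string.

Append 4 zeros: 100101010000. Divide by 10111 (XOR where the leading bit is 1):
  pos 0: 10010 XOR 10111 = 00101
  pos 2: 10110 XOR 10111 = 00001
  pos 6: 11000 XOR 10111 = 01111
  pos 7: 11110 XOR 10111 = 01001
Remainder (last 4 bits) = 1001. This is the CRC / FCS.

1001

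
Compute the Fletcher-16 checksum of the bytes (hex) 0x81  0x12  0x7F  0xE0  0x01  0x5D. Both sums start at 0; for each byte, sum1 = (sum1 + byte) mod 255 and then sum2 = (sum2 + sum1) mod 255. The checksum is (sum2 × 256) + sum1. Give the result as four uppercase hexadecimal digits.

6352

Running sums (mod 255):
  after byte 0 (0x81): sum1=129, sum2=129
  after byte 1 (0x12): sum1=147, sum2=21
  after byte 2 (0x7F): sum1=19, sum2=40
  after byte 3 (0xE0): sum1=243, sum2=28
  after byte 4 (0x01): sum1=244, sum2=17
  after byte 5 (0x5D): sum1=82, sum2=99
Checksum = sum2·256 + sum1 = 99·256 + 82 = 25426 = 0x6352.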